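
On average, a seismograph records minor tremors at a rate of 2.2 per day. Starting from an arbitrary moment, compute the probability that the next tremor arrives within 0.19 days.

0.3416

Inter-arrival times are exponential with rate λ = 2.2 per day.
P(T ≤ 0.19) = 1 − e^(−λt) = 1 − e^(−2.2 × 0.19) = 1 − e^(−0.418) ≈ 0.3416.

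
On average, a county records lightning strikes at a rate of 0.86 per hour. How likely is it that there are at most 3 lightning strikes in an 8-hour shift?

0.0882

Over the interval, μ = 0.86 × 8 = 6.88 (an 8-hour shift = 8 hours).
P(N ≤ 3) = Σ_{j=0}^{3} e^(−μ) μ^j/j! ≈ 0.0882.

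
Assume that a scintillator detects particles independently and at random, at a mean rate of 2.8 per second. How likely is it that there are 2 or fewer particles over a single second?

With mean μ = 2.8 per second,
P(N ≤ 2) = Σ_{j=0}^{2} e^(−μ) μ^j/j! ≈ 0.4695.

0.4695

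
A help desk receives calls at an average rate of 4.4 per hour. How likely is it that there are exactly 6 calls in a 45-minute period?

0.0662

Over the interval, μ = 4.4 × 0.75 = 3.3 (a 45-minute period = 0.75 hours).
P(N = 6) = e^(−μ) μ^6/6! = e^(−3.3) · 3.3^6/720 ≈ 0.0662.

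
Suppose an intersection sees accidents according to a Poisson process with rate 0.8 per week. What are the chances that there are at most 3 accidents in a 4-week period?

0.6025

Over the interval, μ = 0.8 × 4 = 3.2 (a 4-week period = 4 weeks).
P(N ≤ 3) = Σ_{j=0}^{3} e^(−μ) μ^j/j! ≈ 0.6025.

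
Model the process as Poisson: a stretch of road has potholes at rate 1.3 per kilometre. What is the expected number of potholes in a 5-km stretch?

6.5

E[N] = λt = 1.3 × 5 = 6.5 (a 5-km stretch = 5 kilometres).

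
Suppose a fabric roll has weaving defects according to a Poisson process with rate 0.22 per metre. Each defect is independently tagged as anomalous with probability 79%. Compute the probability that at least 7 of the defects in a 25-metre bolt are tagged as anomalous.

Thinning: the defects that are tagged as anomalous themselves form a Poisson process with rate 0.79 × 0.22 = 0.1738 per metre.
Over the interval, μ = 0.1738 × 25 = 4.345 (a 25-metre bolt = 25 metres).
P(N ≥ 7) = 1 − P(N ≤ 6) ≈ 0.1496.

0.1496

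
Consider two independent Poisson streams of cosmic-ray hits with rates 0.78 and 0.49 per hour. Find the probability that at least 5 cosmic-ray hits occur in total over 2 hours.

Independent Poisson processes superpose: combined rate λ = 0.78 + 0.49 = 1.27 per hour.
Over the interval, μ = 1.27 × 2 = 2.54 (2 hours).
P(N ≥ 5) = 1 − P(N ≤ 4) ≈ 0.1142.

0.1142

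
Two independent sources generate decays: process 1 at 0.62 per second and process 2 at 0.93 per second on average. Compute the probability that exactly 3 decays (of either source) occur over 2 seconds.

Independent Poisson processes superpose: combined rate λ = 0.62 + 0.93 = 1.55 per second.
Over the interval, μ = 1.55 × 2 = 3.1 (2 seconds).
P(N = 3) = e^(−3.1) · 3.1^3/3! ≈ 0.2237.

0.2237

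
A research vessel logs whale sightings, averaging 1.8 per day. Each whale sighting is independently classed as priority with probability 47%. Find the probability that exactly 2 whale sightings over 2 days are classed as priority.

0.2636

Thinning: the whale sightings that are classed as priority themselves form a Poisson process with rate 0.47 × 1.8 = 0.846 per day.
Over the interval, μ = 0.846 × 2 = 1.692 (2 days).
P(N = 2) = e^(−1.692) · 1.692^2/2! ≈ 0.2636.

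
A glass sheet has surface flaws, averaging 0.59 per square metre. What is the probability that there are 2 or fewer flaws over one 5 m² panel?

Over the interval, μ = 0.59 × 5 = 2.95 (a 5 m² panel = 5 square metres).
P(N ≤ 2) = Σ_{j=0}^{2} e^(−μ) μ^j/j! ≈ 0.4345.

0.4345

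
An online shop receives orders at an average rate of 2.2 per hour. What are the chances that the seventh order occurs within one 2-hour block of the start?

0.1564

Over the interval, μ = 2.2 × 2 = 4.4 (a 2-hour block = 2 hours).
The seventh arrival falls in the interval iff at least 7 events occur there: P(S_7 ≤ t) = P(N ≥ 7) = 1 − P(N ≤ 6) ≈ 0.1564.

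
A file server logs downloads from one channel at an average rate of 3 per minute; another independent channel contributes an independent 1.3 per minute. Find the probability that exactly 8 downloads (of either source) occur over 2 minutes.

0.1366

Independent Poisson processes superpose: combined rate λ = 3 + 1.3 = 4.3 per minute.
Over the interval, μ = 4.3 × 2 = 8.6 (2 minutes).
P(N = 8) = e^(−8.6) · 8.6^8/8! ≈ 0.1366.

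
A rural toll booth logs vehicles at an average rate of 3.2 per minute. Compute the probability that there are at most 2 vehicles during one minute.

0.3799

With mean μ = 3.2 per minute,
P(N ≤ 2) = Σ_{j=0}^{2} e^(−μ) μ^j/j! ≈ 0.3799.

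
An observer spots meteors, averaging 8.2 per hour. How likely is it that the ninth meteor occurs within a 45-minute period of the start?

Over the interval, μ = 8.2 × 0.75 = 6.15 (a 45-minute period = 0.75 hours).
The ninth arrival falls in the interval iff at least 9 events occur there: P(S_9 ≤ t) = P(N ≥ 9) = 1 − P(N ≤ 8) ≈ 0.1686.

0.1686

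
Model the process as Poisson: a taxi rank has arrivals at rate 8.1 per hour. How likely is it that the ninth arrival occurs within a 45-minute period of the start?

0.1606

Over the interval, μ = 8.1 × 0.75 = 6.075 (a 45-minute period = 0.75 hours).
The ninth arrival falls in the interval iff at least 9 events occur there: P(S_9 ≤ t) = P(N ≥ 9) = 1 − P(N ≤ 8) ≈ 0.1606.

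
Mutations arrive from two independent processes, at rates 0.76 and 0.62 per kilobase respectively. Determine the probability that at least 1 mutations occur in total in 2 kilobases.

Independent Poisson processes superpose: combined rate λ = 0.76 + 0.62 = 1.38 per kilobase.
Over the interval, μ = 1.38 × 2 = 2.76 (2 kilobases).
P(N ≥ 1) = 1 − P(N ≤ 0) ≈ 0.9367.

0.9367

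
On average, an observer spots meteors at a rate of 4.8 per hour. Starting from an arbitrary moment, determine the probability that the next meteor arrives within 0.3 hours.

0.7631

Inter-arrival times are exponential with rate λ = 4.8 per hour.
P(T ≤ 0.3) = 1 − e^(−λt) = 1 − e^(−4.8 × 0.3) = 1 − e^(−1.44) ≈ 0.7631.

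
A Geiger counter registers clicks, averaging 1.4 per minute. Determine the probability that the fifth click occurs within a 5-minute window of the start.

0.8270

Over the interval, μ = 1.4 × 5 = 7 (a 5-minute window = 5 minutes).
The fifth arrival falls in the interval iff at least 5 events occur there: P(S_5 ≤ t) = P(N ≥ 5) = 1 − P(N ≤ 4) ≈ 0.8270.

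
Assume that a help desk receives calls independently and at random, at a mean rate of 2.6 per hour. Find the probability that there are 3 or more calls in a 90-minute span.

Over the interval, μ = 2.6 × 1.5 = 3.9 (a 90-minute span = 1.5 hours).
P(N ≥ 3) = 1 − P(N ≤ 2) = 1 − Σ_{j=0}^{2} e^(−μ) μ^j/j! ≈ 0.7469.

0.7469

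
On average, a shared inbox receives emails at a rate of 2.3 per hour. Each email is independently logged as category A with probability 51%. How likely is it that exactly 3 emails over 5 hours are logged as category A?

Thinning: the emails that are logged as category A themselves form a Poisson process with rate 0.51 × 2.3 = 1.173 per hour.
Over the interval, μ = 1.173 × 5 = 5.865 (5 hours).
P(N = 3) = e^(−5.865) · 5.865^3/3! ≈ 0.0954.

0.0954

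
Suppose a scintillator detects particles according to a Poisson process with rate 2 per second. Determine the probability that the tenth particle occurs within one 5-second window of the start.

Over the interval, μ = 2 × 5 = 10 (a 5-second window = 5 seconds).
The tenth arrival falls in the interval iff at least 10 events occur there: P(S_10 ≤ t) = P(N ≥ 10) = 1 − P(N ≤ 9) ≈ 0.5421.

0.5421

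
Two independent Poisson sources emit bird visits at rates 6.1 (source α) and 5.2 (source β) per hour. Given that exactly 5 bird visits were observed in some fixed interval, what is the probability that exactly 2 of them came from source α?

0.2840

Given the total, each event is independently from source α with probability p = λ_α/(λ_α+λ_β) = 6.1/11.3 ≈ 0.5398.
So K ~ Binomial(5, 6.1/11.3): P(K = 2) = C(5,2) · (6.1/11.3)^2 · (5.2/11.3)^3 ≈ 0.2840.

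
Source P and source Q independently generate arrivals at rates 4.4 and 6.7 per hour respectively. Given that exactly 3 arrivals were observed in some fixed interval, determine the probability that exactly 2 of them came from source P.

Given the total, each event is independently from source P with probability p = λ_P/(λ_P+λ_Q) = 4.4/11.1 ≈ 0.3964.
So K ~ Binomial(3, 4.4/11.1): P(K = 2) = C(3,2) · (4.4/11.1)^2 · (6.7/11.1)^1 ≈ 0.2845.

0.2845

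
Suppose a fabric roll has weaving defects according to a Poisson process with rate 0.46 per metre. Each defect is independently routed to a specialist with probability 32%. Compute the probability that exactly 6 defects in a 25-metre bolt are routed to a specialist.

Thinning: the defects that are routed to a specialist themselves form a Poisson process with rate 0.32 × 0.46 = 0.1472 per metre.
Over the interval, μ = 0.1472 × 25 = 3.68 (a 25-metre bolt = 25 metres).
P(N = 6) = e^(−3.68) · 3.68^6/6! ≈ 0.0870.

0.0870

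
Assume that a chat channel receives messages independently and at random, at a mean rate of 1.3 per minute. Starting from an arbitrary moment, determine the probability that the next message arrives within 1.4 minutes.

Inter-arrival times are exponential with rate λ = 1.3 per minute.
P(T ≤ 1.4) = 1 − e^(−λt) = 1 − e^(−1.3 × 1.4) = 1 − e^(−1.82) ≈ 0.8380.

0.8380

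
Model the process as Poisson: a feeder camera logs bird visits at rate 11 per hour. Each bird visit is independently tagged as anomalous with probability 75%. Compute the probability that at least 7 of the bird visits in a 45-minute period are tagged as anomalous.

Thinning: the bird visits that are tagged as anomalous themselves form a Poisson process with rate 0.75 × 11 = 8.25 per hour.
Over the interval, μ = 8.25 × 0.75 = 6.1875 (a 45-minute period = 0.75 hours).
P(N ≥ 7) = 1 − P(N ≤ 6) ≈ 0.4238.

0.4238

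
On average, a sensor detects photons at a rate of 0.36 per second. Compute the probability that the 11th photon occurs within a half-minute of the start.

0.5160

Over the interval, μ = 0.36 × 30 = 10.8 (a half-minute = 30 seconds).
The 11th arrival falls in the interval iff at least 11 events occur there: P(S_11 ≤ t) = P(N ≥ 11) = 1 − P(N ≤ 10) ≈ 0.5160.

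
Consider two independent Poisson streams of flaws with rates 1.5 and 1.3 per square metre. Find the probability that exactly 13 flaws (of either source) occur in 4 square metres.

0.0958

Independent Poisson processes superpose: combined rate λ = 1.5 + 1.3 = 2.8 per square metre.
Over the interval, μ = 2.8 × 4 = 11.2 (4 square metres).
P(N = 13) = e^(−11.2) · 11.2^13/13! ≈ 0.0958.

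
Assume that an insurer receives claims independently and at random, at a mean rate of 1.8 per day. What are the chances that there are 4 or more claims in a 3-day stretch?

0.7867

Over the interval, μ = 1.8 × 3 = 5.4 (a 3-day stretch = 3 days).
P(N ≥ 4) = 1 − P(N ≤ 3) = 1 − Σ_{j=0}^{3} e^(−μ) μ^j/j! ≈ 0.7867.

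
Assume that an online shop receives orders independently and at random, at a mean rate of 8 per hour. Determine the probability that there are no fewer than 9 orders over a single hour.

With mean μ = 8 per hour,
P(N ≥ 9) = 1 − P(N ≤ 8) = 1 − Σ_{j=0}^{8} e^(−μ) μ^j/j! ≈ 0.4075.

0.4075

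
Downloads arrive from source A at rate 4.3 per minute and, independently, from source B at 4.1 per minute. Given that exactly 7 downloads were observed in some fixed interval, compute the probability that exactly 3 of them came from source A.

Given the total, each event is independently from source A with probability p = λ_A/(λ_A+λ_B) = 4.3/8.4 ≈ 0.5119.
So K ~ Binomial(7, 4.3/8.4): P(K = 3) = C(7,3) · (4.3/8.4)^3 · (4.1/8.4)^4 ≈ 0.2665.

0.2665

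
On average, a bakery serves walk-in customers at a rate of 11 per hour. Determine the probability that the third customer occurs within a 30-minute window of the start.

Over the interval, μ = 11 × 0.5 = 5.5 (a 30-minute window = 0.5 hours).
The third arrival falls in the interval iff at least 3 events occur there: P(S_3 ≤ t) = P(N ≥ 3) = 1 − P(N ≤ 2) ≈ 0.9116.

0.9116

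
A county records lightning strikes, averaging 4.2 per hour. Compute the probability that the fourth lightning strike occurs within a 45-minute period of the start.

Over the interval, μ = 4.2 × 0.75 = 3.15 (a 45-minute period = 0.75 hours).
The fourth arrival falls in the interval iff at least 4 events occur there: P(S_4 ≤ t) = P(N ≥ 4) = 1 − P(N ≤ 3) ≈ 0.3863.

0.3863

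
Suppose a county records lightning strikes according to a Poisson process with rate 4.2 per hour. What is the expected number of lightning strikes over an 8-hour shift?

E[N] = λt = 4.2 × 8 = 33.6 (an 8-hour shift = 8 hours).

33.6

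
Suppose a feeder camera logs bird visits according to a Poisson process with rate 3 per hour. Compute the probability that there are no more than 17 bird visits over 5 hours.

0.7489

Over the interval, μ = 3 × 5 = 15 (5 hours).
P(N ≤ 17) = Σ_{j=0}^{17} e^(−μ) μ^j/j! ≈ 0.7489.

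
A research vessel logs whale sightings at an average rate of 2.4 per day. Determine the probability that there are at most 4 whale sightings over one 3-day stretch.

0.1555

Over the interval, μ = 2.4 × 3 = 7.2 (a 3-day stretch = 3 days).
P(N ≤ 4) = Σ_{j=0}^{4} e^(−μ) μ^j/j! ≈ 0.1555.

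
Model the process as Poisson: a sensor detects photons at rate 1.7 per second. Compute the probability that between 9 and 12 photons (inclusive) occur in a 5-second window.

Over the interval, μ = 1.7 × 5 = 8.5 (a 5-second window = 5 seconds).
P(9 ≤ N ≤ 12) = Σ_{j=9}^{12} e^(−8.5) · 8.5^j/j! ≈ 0.3860.

0.3860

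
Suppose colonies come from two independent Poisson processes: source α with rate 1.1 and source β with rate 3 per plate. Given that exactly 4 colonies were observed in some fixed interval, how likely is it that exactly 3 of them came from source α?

0.0565

Given the total, each event is independently from source α with probability p = λ_α/(λ_α+λ_β) = 1.1/4.1 ≈ 0.2683.
So K ~ Binomial(4, 1.1/4.1): P(K = 3) = C(4,3) · (1.1/4.1)^3 · (3/4.1)^1 ≈ 0.0565.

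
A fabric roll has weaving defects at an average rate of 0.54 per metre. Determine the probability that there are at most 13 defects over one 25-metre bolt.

0.5182

Over the interval, μ = 0.54 × 25 = 13.5 (a 25-metre bolt = 25 metres).
P(N ≤ 13) = Σ_{j=0}^{13} e^(−μ) μ^j/j! ≈ 0.5182.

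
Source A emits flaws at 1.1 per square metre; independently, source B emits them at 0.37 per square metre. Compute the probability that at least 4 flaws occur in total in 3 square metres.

Independent Poisson processes superpose: combined rate λ = 1.1 + 0.37 = 1.47 per square metre.
Over the interval, μ = 1.47 × 3 = 4.41 (3 square metres).
P(N ≥ 4) = 1 − P(N ≤ 3) ≈ 0.6423.

0.6423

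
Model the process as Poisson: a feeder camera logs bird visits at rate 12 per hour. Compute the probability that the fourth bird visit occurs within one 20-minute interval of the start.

Over the interval, μ = 12 × 1/3 = 4 (a 20-minute interval = 1/3 hours).
The fourth arrival falls in the interval iff at least 4 events occur there: P(S_4 ≤ t) = P(N ≥ 4) = 1 − P(N ≤ 3) ≈ 0.5665.

0.5665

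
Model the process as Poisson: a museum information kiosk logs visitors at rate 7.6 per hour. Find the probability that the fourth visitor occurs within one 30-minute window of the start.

Over the interval, μ = 7.6 × 0.5 = 3.8 (a 30-minute window = 0.5 hours).
The fourth arrival falls in the interval iff at least 4 events occur there: P(S_4 ≤ t) = P(N ≥ 4) = 1 − P(N ≤ 3) ≈ 0.5265.

0.5265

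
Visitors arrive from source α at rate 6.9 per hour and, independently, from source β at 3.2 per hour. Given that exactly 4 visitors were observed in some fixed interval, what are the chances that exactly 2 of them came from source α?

Given the total, each event is independently from source α with probability p = λ_α/(λ_α+λ_β) = 6.9/10.1 ≈ 0.6832.
So K ~ Binomial(4, 6.9/10.1): P(K = 2) = C(4,2) · (6.9/10.1)^2 · (3.2/10.1)^2 ≈ 0.2811.

0.2811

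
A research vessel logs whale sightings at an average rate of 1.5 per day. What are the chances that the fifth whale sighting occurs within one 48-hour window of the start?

0.1847

Over the interval, μ = 1.5 × 2 = 3 (a 48-hour window = 2 days).
The fifth arrival falls in the interval iff at least 5 events occur there: P(S_5 ≤ t) = P(N ≥ 5) = 1 − P(N ≤ 4) ≈ 0.1847.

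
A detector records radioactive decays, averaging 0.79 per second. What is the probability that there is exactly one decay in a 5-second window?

0.0761

Over the interval, μ = 0.79 × 5 = 3.95 (a 5-second window = 5 seconds).
P(N = 1) = e^(−μ) μ^1/1! = e^(−3.95) · 3.95^1/1 ≈ 0.0761.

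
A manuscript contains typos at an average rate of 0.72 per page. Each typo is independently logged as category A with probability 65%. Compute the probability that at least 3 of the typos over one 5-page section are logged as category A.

Thinning: the typos that are logged as category A themselves form a Poisson process with rate 0.65 × 0.72 = 0.468 per page.
Over the interval, μ = 0.468 × 5 = 2.34 (a 5-page section = 5 pages).
P(N ≥ 3) = 1 − P(N ≤ 2) ≈ 0.4145.

0.4145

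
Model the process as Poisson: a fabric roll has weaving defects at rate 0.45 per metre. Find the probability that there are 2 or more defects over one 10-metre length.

Over the interval, μ = 0.45 × 10 = 4.5 (a 10-metre length = 10 metres).
P(N ≥ 2) = 1 − P(N ≤ 1) = 1 − Σ_{j=0}^{1} e^(−μ) μ^j/j! ≈ 0.9389.

0.9389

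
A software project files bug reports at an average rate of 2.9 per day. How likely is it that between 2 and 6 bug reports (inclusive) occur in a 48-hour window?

0.6178

Over the interval, μ = 2.9 × 2 = 5.8 (a 48-hour window = 2 days).
P(2 ≤ N ≤ 6) = Σ_{j=2}^{6} e^(−5.8) · 5.8^j/j! ≈ 0.6178.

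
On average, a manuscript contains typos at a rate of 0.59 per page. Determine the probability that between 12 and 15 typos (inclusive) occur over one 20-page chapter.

0.3739

Over the interval, μ = 0.59 × 20 = 11.8 (a 20-page chapter = 20 pages).
P(12 ≤ N ≤ 15) = Σ_{j=12}^{15} e^(−11.8) · 11.8^j/j! ≈ 0.3739.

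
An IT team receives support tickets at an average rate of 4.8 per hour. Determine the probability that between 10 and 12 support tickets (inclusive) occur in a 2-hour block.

0.3190

Over the interval, μ = 4.8 × 2 = 9.6 (a 2-hour block = 2 hours).
P(10 ≤ N ≤ 12) = Σ_{j=10}^{12} e^(−9.6) · 9.6^j/j! ≈ 0.3190.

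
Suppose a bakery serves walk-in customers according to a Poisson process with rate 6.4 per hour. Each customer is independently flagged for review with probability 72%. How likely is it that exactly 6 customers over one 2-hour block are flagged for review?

0.0846

Thinning: the customers that are flagged for review themselves form a Poisson process with rate 0.72 × 6.4 = 4.608 per hour.
Over the interval, μ = 4.608 × 2 = 9.216 (a 2-hour block = 2 hours).
P(N = 6) = e^(−9.216) · 9.216^6/6! ≈ 0.0846.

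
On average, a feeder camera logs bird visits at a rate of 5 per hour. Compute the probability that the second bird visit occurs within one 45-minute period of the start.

Over the interval, μ = 5 × 0.75 = 3.75 (a 45-minute period = 0.75 hours).
The second arrival falls in the interval iff at least 2 events occur there: P(S_2 ≤ t) = P(N ≥ 2) = 1 − P(N ≤ 1) ≈ 0.8883.

0.8883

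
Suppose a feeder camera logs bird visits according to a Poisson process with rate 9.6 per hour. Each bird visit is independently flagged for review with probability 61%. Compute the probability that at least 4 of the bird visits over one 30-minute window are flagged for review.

0.3366

Thinning: the bird visits that are flagged for review themselves form a Poisson process with rate 0.61 × 9.6 = 5.856 per hour.
Over the interval, μ = 5.856 × 0.5 = 2.928 (a 30-minute window = 0.5 hours).
P(N ≥ 4) = 1 − P(N ≤ 3) ≈ 0.3366.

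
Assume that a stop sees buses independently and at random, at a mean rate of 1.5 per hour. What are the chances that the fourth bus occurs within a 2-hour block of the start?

Over the interval, μ = 1.5 × 2 = 3 (a 2-hour block = 2 hours).
The fourth arrival falls in the interval iff at least 4 events occur there: P(S_4 ≤ t) = P(N ≥ 4) = 1 − P(N ≤ 3) ≈ 0.3528.

0.3528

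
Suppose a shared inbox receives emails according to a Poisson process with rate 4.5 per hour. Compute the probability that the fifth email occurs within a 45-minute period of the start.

Over the interval, μ = 4.5 × 0.75 = 3.375 (a 45-minute period = 0.75 hours).
The fifth arrival falls in the interval iff at least 5 events occur there: P(S_5 ≤ t) = P(N ≥ 5) = 1 − P(N ≤ 4) ≈ 0.2512.

0.2512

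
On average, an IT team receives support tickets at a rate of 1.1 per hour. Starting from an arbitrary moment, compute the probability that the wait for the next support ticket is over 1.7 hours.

0.1541

The wait for the next event is exponential with rate λ = 1.1 per hour.
P(T > 1.7) = e^(−λt) = e^(−1.1 × 1.7) = e^(−1.87) ≈ 0.1541.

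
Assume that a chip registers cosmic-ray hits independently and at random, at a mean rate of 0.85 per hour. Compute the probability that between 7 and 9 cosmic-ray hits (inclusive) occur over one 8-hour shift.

0.3703

Over the interval, μ = 0.85 × 8 = 6.8 (an 8-hour shift = 8 hours).
P(7 ≤ N ≤ 9) = Σ_{j=7}^{9} e^(−6.8) · 6.8^j/j! ≈ 0.3703.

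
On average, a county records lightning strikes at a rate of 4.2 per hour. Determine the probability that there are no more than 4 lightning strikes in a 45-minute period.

0.7895

Over the interval, μ = 4.2 × 0.75 = 3.15 (a 45-minute period = 0.75 hours).
P(N ≤ 4) = Σ_{j=0}^{4} e^(−μ) μ^j/j! ≈ 0.7895.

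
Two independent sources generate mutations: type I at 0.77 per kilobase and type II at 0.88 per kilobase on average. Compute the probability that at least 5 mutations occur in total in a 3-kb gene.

Independent Poisson processes superpose: combined rate λ = 0.77 + 0.88 = 1.65 per kilobase.
Over the interval, μ = 1.65 × 3 = 4.95 (a 3-kb gene = 3 kilobases).
P(N ≥ 5) = 1 − P(N ≤ 4) ≈ 0.5507.

0.5507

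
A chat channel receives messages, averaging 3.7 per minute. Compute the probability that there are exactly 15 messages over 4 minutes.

0.1023

Over the interval, μ = 3.7 × 4 = 14.8 (4 minutes).
P(N = 15) = e^(−μ) μ^15/15! = e^(−14.8) · 14.8^15/1307674368000 ≈ 0.1023.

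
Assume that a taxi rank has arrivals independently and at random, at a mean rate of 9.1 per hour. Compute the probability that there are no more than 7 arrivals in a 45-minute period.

Over the interval, μ = 9.1 × 0.75 = 6.825 (a 45-minute period = 0.75 hours).
P(N ≤ 7) = Σ_{j=0}^{7} e^(−μ) μ^j/j! ≈ 0.6248.

0.6248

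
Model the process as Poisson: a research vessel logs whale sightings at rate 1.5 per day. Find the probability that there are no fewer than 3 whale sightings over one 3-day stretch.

Over the interval, μ = 1.5 × 3 = 4.5 (a 3-day stretch = 3 days).
P(N ≥ 3) = 1 − P(N ≤ 2) = 1 − Σ_{j=0}^{2} e^(−μ) μ^j/j! ≈ 0.8264.

0.8264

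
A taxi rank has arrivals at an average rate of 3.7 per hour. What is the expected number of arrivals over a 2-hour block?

E[N] = λt = 3.7 × 2 = 7.4 (a 2-hour block = 2 hours).

7.4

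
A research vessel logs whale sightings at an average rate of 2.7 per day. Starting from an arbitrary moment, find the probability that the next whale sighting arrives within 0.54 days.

Inter-arrival times are exponential with rate λ = 2.7 per day.
P(T ≤ 0.54) = 1 − e^(−λt) = 1 − e^(−2.7 × 0.54) = 1 − e^(−1.458) ≈ 0.7673.

0.7673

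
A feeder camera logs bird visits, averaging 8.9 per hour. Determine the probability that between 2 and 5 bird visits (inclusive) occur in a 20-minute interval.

0.7152

Over the interval, μ = 8.9 × 1/3 ≈ 2.96667 (a 20-minute interval = 1/3 hours).
P(2 ≤ N ≤ 5) = Σ_{j=2}^{5} e^(−2.96667) · 2.96667^j/j! ≈ 0.7152.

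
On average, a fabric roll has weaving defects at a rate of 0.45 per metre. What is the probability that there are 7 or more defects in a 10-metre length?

0.1689

Over the interval, μ = 0.45 × 10 = 4.5 (a 10-metre length = 10 metres).
P(N ≥ 7) = 1 − P(N ≤ 6) = 1 − Σ_{j=0}^{6} e^(−μ) μ^j/j! ≈ 0.1689.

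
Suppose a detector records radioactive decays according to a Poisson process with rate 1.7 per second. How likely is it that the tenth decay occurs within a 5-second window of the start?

0.3470

Over the interval, μ = 1.7 × 5 = 8.5 (a 5-second window = 5 seconds).
The tenth arrival falls in the interval iff at least 10 events occur there: P(S_10 ≤ t) = P(N ≥ 10) = 1 − P(N ≤ 9) ≈ 0.3470.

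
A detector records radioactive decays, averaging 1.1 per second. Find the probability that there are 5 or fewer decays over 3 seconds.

Over the interval, μ = 1.1 × 3 = 3.3 (3 seconds).
P(N ≤ 5) = Σ_{j=0}^{5} e^(−μ) μ^j/j! ≈ 0.8829.

0.8829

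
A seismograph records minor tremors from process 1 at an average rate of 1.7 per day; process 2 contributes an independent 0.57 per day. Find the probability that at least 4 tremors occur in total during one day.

0.1946

Independent Poisson processes superpose: combined rate λ = 1.7 + 0.57 = 2.27 per day.
So μ = 2.27.
P(N ≥ 4) = 1 − P(N ≤ 3) ≈ 0.1946.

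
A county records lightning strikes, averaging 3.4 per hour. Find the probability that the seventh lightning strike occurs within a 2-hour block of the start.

0.5201

Over the interval, μ = 3.4 × 2 = 6.8 (a 2-hour block = 2 hours).
The seventh arrival falls in the interval iff at least 7 events occur there: P(S_7 ≤ t) = P(N ≥ 7) = 1 − P(N ≤ 6) ≈ 0.5201.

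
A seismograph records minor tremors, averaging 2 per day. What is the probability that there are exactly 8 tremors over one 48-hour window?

Over the interval, μ = 2 × 2 = 4 (a 48-hour window = 2 days).
P(N = 8) = e^(−μ) μ^8/8! = e^(−4) · 4^8/40320 ≈ 0.0298.

0.0298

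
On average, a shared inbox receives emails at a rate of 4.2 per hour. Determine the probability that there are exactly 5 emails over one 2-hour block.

Over the interval, μ = 4.2 × 2 = 8.4 (a 2-hour block = 2 hours).
P(N = 5) = e^(−μ) μ^5/5! = e^(−8.4) · 8.4^5/120 ≈ 0.0784.

0.0784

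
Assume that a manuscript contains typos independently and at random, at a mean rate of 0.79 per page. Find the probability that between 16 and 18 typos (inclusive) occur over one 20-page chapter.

Over the interval, μ = 0.79 × 20 = 15.8 (a 20-page chapter = 20 pages).
P(16 ≤ N ≤ 18) = Σ_{j=16}^{18} e^(−15.8) · 15.8^j/j! ≈ 0.2720.

0.2720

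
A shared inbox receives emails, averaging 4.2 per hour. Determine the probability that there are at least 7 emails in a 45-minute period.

Over the interval, μ = 4.2 × 0.75 = 3.15 (a 45-minute period = 0.75 hours).
P(N ≥ 7) = 1 − P(N ≤ 6) = 1 − Σ_{j=0}^{6} e^(−μ) μ^j/j! ≈ 0.0416.

0.0416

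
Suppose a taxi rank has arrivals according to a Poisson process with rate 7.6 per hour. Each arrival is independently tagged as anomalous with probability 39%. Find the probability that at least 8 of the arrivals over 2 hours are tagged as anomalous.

Thinning: the arrivals that are tagged as anomalous themselves form a Poisson process with rate 0.39 × 7.6 = 2.964 per hour.
Over the interval, μ = 2.964 × 2 = 5.928 (2 hours).
P(N ≥ 8) = 1 − P(N ≤ 7) ≈ 0.2462.

0.2462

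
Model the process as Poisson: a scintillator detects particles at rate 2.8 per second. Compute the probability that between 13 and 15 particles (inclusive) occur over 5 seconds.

0.3109

Over the interval, μ = 2.8 × 5 = 14 (5 seconds).
P(13 ≤ N ≤ 15) = Σ_{j=13}^{15} e^(−14) · 14^j/j! ≈ 0.3109.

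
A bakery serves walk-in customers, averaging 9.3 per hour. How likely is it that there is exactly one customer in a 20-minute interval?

Over the interval, μ = 9.3 × 1/3 = 3.1 (a 20-minute interval = 1/3 hours).
P(N = 1) = e^(−μ) μ^1/1! = e^(−3.1) · 3.1^1/1 ≈ 0.1397.

0.1397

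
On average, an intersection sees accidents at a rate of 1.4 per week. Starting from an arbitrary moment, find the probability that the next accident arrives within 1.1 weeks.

0.7856

Inter-arrival times are exponential with rate λ = 1.4 per week.
P(T ≤ 1.1) = 1 − e^(−λt) = 1 − e^(−1.4 × 1.1) = 1 − e^(−1.54) ≈ 0.7856.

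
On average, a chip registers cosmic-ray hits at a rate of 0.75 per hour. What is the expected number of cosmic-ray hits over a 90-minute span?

E[N] = λt = 0.75 × 1.5 = 1.125 (a 90-minute span = 1.5 hours).

1.125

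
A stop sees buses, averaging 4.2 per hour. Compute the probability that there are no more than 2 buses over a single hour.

With mean μ = 4.2 per hour,
P(N ≤ 2) = Σ_{j=0}^{2} e^(−μ) μ^j/j! ≈ 0.2102.

0.2102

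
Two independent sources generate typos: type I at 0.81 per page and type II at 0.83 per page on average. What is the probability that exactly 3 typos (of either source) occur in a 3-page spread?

Independent Poisson processes superpose: combined rate λ = 0.81 + 0.83 = 1.64 per page.
Over the interval, μ = 1.64 × 3 = 4.92 (a 3-page spread = 3 pages).
P(N = 3) = e^(−4.92) · 4.92^3/3! ≈ 0.1449.

0.1449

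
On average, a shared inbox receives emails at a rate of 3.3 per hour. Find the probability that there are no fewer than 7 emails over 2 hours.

Over the interval, μ = 3.3 × 2 = 6.6 (2 hours).
P(N ≥ 7) = 1 − P(N ≤ 6) = 1 − Σ_{j=0}^{6} e^(−μ) μ^j/j! ≈ 0.4892.

0.4892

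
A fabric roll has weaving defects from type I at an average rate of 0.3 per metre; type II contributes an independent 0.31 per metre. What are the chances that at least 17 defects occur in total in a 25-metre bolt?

0.3601

Independent Poisson processes superpose: combined rate λ = 0.3 + 0.31 = 0.61 per metre.
Over the interval, μ = 0.61 × 25 = 15.25 (a 25-metre bolt = 25 metres).
P(N ≥ 17) = 1 − P(N ≤ 16) ≈ 0.3601.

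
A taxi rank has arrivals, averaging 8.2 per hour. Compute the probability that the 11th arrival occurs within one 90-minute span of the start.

0.6834

Over the interval, μ = 8.2 × 1.5 = 12.3 (a 90-minute span = 1.5 hours).
The 11th arrival falls in the interval iff at least 11 events occur there: P(S_11 ≤ t) = P(N ≥ 11) = 1 − P(N ≤ 10) ≈ 0.6834.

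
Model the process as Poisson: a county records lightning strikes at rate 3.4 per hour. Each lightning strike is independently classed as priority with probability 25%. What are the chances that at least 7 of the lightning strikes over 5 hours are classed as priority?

Thinning: the lightning strikes that are classed as priority themselves form a Poisson process with rate 0.25 × 3.4 = 0.85 per hour.
Over the interval, μ = 0.85 × 5 = 4.25 (5 hours).
P(N ≥ 7) = 1 − P(N ≤ 6) ≈ 0.1383.

0.1383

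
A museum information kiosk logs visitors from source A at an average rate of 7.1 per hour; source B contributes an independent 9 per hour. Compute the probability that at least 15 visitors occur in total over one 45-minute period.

Independent Poisson processes superpose: combined rate λ = 7.1 + 9 = 16.1 per hour.
Over the interval, μ = 16.1 × 0.75 = 12.075 (a 45-minute period = 0.75 hours).
P(N ≥ 15) = 1 − P(N ≤ 14) ≈ 0.2348.

0.2348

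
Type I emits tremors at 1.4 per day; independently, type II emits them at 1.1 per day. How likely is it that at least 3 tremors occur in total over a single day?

Independent Poisson processes superpose: combined rate λ = 1.4 + 1.1 = 2.5 per day.
So μ = 2.5.
P(N ≥ 3) = 1 − P(N ≤ 2) ≈ 0.4562.

0.4562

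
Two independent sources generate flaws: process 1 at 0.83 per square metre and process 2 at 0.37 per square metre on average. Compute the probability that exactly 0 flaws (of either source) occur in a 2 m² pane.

Independent Poisson processes superpose: combined rate λ = 0.83 + 0.37 = 1.2 per square metre.
Over the interval, μ = 1.2 × 2 = 2.4 (a 2 m² pane = 2 square metres).
P(N = 0) = e^(−2.4) · 2.4^0/0! ≈ 0.0907.

0.0907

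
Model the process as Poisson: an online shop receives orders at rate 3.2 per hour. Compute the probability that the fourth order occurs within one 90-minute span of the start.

0.7058

Over the interval, μ = 3.2 × 1.5 = 4.8 (a 90-minute span = 1.5 hours).
The fourth arrival falls in the interval iff at least 4 events occur there: P(S_4 ≤ t) = P(N ≥ 4) = 1 − P(N ≤ 3) ≈ 0.7058.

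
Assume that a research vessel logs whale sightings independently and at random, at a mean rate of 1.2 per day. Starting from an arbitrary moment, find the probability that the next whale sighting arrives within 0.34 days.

Inter-arrival times are exponential with rate λ = 1.2 per day.
P(T ≤ 0.34) = 1 − e^(−λt) = 1 − e^(−1.2 × 0.34) = 1 − e^(−0.408) ≈ 0.3350.

0.3350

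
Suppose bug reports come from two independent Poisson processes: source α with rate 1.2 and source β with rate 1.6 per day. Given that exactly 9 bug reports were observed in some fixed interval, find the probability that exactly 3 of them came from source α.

0.2302

Given the total, each event is independently from source α with probability p = λ_α/(λ_α+λ_β) = 1.2/2.8 ≈ 0.4286.
So K ~ Binomial(9, 1.2/2.8): P(K = 3) = C(9,3) · (1.2/2.8)^3 · (1.6/2.8)^6 ≈ 0.2302.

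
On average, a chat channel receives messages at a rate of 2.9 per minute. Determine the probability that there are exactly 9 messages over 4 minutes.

Over the interval, μ = 2.9 × 4 = 11.6 (4 minutes).
P(N = 9) = e^(−μ) μ^9/9! = e^(−11.6) · 11.6^9/362880 ≈ 0.0961.

0.0961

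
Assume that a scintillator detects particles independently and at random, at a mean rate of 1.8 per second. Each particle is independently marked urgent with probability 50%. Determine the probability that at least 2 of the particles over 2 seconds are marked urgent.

0.5372

Thinning: the particles that are marked urgent themselves form a Poisson process with rate 0.5 × 1.8 = 0.9 per second.
Over the interval, μ = 0.9 × 2 = 1.8 (2 seconds).
P(N ≥ 2) = 1 − P(N ≤ 1) ≈ 0.5372.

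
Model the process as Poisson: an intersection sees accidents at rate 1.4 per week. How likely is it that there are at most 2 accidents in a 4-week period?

0.0824

Over the interval, μ = 1.4 × 4 = 5.6 (a 4-week period = 4 weeks).
P(N ≤ 2) = Σ_{j=0}^{2} e^(−μ) μ^j/j! ≈ 0.0824.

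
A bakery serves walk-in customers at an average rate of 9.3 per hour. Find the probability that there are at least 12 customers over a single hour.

With mean μ = 9.3 per hour,
P(N ≥ 12) = 1 − P(N ≤ 11) = 1 − Σ_{j=0}^{11} e^(−μ) μ^j/j! ≈ 0.2270.

0.2270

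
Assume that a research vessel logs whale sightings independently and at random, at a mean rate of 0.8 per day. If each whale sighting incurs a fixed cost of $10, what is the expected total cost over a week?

$56

E[N] = 0.8 × 7 = 5.6 (a week = 7 days); E[cost] = 5.6 × $10 = $56.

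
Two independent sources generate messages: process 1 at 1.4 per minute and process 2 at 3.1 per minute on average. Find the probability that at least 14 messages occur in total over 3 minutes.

0.4818

Independent Poisson processes superpose: combined rate λ = 1.4 + 3.1 = 4.5 per minute.
Over the interval, μ = 4.5 × 3 = 13.5 (3 minutes).
P(N ≥ 14) = 1 − P(N ≤ 13) ≈ 0.4818.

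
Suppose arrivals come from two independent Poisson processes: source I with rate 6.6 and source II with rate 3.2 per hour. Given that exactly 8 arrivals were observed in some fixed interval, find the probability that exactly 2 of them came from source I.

0.0154

Given the total, each event is independently from source I with probability p = λ_I/(λ_I+λ_II) = 6.6/9.8 ≈ 0.6735.
So K ~ Binomial(8, 6.6/9.8): P(K = 2) = C(8,2) · (6.6/9.8)^2 · (3.2/9.8)^6 ≈ 0.0154.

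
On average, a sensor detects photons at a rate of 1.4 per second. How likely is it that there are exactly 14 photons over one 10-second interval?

Over the interval, μ = 1.4 × 10 = 14 (a 10-second interval = 10 seconds).
P(N = 14) = e^(−μ) μ^14/14! = e^(−14) · 14^14/87178291200 ≈ 0.1060.

0.1060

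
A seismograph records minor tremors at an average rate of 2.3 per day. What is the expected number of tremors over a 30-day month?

69

E[N] = λt = 2.3 × 30 = 69 (a 30-day month = 30 days).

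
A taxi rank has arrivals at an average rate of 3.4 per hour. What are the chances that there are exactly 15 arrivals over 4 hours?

0.0955

Over the interval, μ = 3.4 × 4 = 13.6 (4 hours).
P(N = 15) = e^(−μ) μ^15/15! = e^(−13.6) · 13.6^15/1307674368000 ≈ 0.0955.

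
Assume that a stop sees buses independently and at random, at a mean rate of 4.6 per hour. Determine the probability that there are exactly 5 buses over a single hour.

With mean μ = 4.6 per hour,
P(N = 5) = e^(−μ) μ^5/5! = e^(−4.6) · 4.6^5/120 ≈ 0.1725.

0.1725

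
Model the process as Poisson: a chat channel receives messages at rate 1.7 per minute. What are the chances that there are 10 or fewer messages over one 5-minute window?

Over the interval, μ = 1.7 × 5 = 8.5 (a 5-minute window = 5 minutes).
P(N ≤ 10) = Σ_{j=0}^{10} e^(−μ) μ^j/j! ≈ 0.7634.

0.7634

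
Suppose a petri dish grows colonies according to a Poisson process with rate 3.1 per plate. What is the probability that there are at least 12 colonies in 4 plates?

0.5833

Over the interval, μ = 3.1 × 4 = 12.4 (4 plates).
P(N ≥ 12) = 1 − P(N ≤ 11) = 1 − Σ_{j=0}^{11} e^(−μ) μ^j/j! ≈ 0.5833.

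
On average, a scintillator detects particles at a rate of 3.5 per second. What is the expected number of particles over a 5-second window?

17.5

E[N] = λt = 3.5 × 5 = 17.5 (a 5-second window = 5 seconds).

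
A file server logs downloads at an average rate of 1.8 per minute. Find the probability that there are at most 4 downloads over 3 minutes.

Over the interval, μ = 1.8 × 3 = 5.4 (3 minutes).
P(N ≤ 4) = Σ_{j=0}^{4} e^(−μ) μ^j/j! ≈ 0.3733.

0.3733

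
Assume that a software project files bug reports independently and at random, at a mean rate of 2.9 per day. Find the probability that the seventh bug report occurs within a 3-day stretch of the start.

0.7645

Over the interval, μ = 2.9 × 3 = 8.7 (a 3-day stretch = 3 days).
The seventh arrival falls in the interval iff at least 7 events occur there: P(S_7 ≤ t) = P(N ≥ 7) = 1 − P(N ≤ 6) ≈ 0.7645.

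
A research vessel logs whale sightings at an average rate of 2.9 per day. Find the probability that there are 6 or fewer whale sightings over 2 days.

Over the interval, μ = 2.9 × 2 = 5.8 (2 days).
P(N ≤ 6) = Σ_{j=0}^{6} e^(−μ) μ^j/j! ≈ 0.6384.

0.6384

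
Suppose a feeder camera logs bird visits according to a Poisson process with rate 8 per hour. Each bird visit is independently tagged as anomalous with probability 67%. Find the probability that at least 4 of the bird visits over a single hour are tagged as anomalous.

0.7819

Thinning: the bird visits that are tagged as anomalous themselves form a Poisson process with rate 0.67 × 8 = 5.36 per hour.
So μ = 5.36.
P(N ≥ 4) = 1 − P(N ≤ 3) ≈ 0.7819.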